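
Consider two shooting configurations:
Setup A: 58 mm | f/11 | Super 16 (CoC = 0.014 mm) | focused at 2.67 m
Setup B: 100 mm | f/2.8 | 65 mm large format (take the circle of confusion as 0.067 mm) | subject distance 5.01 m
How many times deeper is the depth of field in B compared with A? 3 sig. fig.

1.44

Setup A: H = 58²/(11×0.014) + 58 ≈ 21902.2 mm; DoF = Df − Dn = 3032.62 − 2384.83 ≈ 647.79 mm.
Setup B: H = 100²/(2.8×0.067) + 100 ≈ 53404.9 mm; DoF = Df − Dn = 5518.30 − 4587.44 ≈ 930.86 mm.
Ratio = 930.86 / 647.79 ≈ 1.44.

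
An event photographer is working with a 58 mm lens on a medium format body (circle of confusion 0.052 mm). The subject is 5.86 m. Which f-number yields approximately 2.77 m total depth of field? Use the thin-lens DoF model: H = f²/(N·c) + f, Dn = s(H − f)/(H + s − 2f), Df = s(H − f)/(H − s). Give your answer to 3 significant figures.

Write h = H − f = f²/(N·c). The thin-lens limits are Dn = s·h/(h + (s−f)) and Df = s·h/(h − (s−f)), so DoF = Df − Dn = 2·s·(s−f)·h / (h² − (s−f)²).
That is a quadratic in h: DoF·h² − 2·s·(s−f)·h − DoF·(s−f)² = 0 ⇒ h = (s−f)·(s + √(s² + DoF²)) / DoF = 5802 × (5860 + √(5860² + 2770²)) / 2770 = 5802 × (5860 + 6481.71) / 2770 ≈ 25851 mm.
Then N = f²/(c·h) = 58² / (0.052 × 25851) = 3364 / 1344.2 ≈ 2.50.

f/2.50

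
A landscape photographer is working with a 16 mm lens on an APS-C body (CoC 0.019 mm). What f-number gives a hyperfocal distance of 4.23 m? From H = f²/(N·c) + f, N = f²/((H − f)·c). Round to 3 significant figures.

Rearrange H = f²/(N·c) + f for N: N = f² / ((H − f)·c).
N = 16² / ((4230 − 16) × 0.019) = 256 / 80.07 ≈ 3.20.

f/3.20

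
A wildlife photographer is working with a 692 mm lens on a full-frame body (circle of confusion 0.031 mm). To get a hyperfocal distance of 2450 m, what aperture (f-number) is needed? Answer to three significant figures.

Rearrange H = f²/(N·c) + f for N: N = f² / ((H − f)·c).
N = 692² / ((2450000 − 692) × 0.031) = 478864 / 75929 ≈ 6.31.

f/6.31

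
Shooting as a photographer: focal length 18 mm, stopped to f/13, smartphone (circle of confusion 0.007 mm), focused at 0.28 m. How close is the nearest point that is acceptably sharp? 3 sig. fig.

261 mm

Hyperfocal distance H = f²/(N·c) + f = 18²/(13 × 0.007) + 18 = 324/0.091 + 18 ≈ 3578.4 mm ≈ 3.578 m.
Near limit Dn = s·(H − f)/(H + s − 2f) = 280 × (3578.4 − 18) / (3578.4 + 280 − 2 × 18) = 280 × 3560.4 / 3822.4 ≈ 260.81 mm.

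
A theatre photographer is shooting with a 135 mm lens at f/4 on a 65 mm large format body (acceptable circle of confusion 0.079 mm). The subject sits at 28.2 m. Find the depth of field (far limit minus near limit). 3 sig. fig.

Hyperfocal distance H = f²/(N·c) + f = 135²/(4 × 0.079) + 135 = 18225/0.316 + 135 ≈ 57809.1 mm ≈ 57.81 m.
Near limit Dn = s·(H − f)/(H + s − 2f) = 28200 × (57809.1 − 135) / (57809.1 + 28200 − 2 × 135) = 28200 × 57674.1 / 85739.1 ≈ 18969 mm.
Far limit Df = s·(H − f)/(H − s) = 28200 × (57809.1 − 135) / (57809.1 − 28200) = 28200 × 57674.1 / 29609.1 ≈ 54929 mm.
Depth of field = Df − Dn = 54929 − 18969 ≈ 35960 mm ≈ 36.0 m.

36.0 m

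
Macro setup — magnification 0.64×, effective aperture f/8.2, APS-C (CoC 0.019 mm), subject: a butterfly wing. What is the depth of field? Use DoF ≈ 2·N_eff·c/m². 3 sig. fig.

0.761 mm

At magnification m, DoF ≈ 2·N_eff·c/m² = 2 × 8.2 × 0.019 / 0.64² = 0.3116 / 0.4096 ≈ 0.761 mm.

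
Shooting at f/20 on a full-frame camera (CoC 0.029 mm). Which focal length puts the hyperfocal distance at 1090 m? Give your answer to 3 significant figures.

795 mm

From H = f²/(N·c) + f, with f ≪ H: f ≈ √(H·N·c) = √(1090000 × 20 × 0.029) = √632200 ≈ 795.1 mm.
The +f correction barely moves this — solving exactly, f² + N·c·f − N·c·H = 0 ⇒ f = (−N·c + √((N·c)² + 4·N·c·H))/2 = (−0.58 + √2528800)/2 ≈ 794.82 mm, so f ≈ 795 mm.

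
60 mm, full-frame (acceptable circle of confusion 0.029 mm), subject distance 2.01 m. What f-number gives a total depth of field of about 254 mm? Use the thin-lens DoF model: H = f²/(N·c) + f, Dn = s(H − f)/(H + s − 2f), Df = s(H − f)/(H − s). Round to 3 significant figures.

f/4.01

Write h = H − f = f²/(N·c). The thin-lens limits are Dn = s·h/(h + (s−f)) and Df = s·h/(h − (s−f)), so DoF = Df − Dn = 2·s·(s−f)·h / (h² − (s−f)²).
That is a quadratic in h: DoF·h² − 2·s·(s−f)·h − DoF·(s−f)² = 0 ⇒ h = (s−f)·(s + √(s² + DoF²)) / DoF = 1950 × (2010 + √(2010² + 254²)) / 254 = 1950 × (2010 + 2025.99) / 254 ≈ 30985 mm.
Then N = f²/(c·h) = 60² / (0.029 × 30985) = 3600 / 898.56 ≈ 4.01.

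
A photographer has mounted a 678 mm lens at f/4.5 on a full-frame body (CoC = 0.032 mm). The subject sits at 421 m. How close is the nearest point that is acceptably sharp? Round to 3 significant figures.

Hyperfocal distance H = f²/(N·c) + f = 678²/(4.5 × 0.032) + 678 = 459684/0.144 + 678 ≈ 3192928.0 mm ≈ 3193 m.
Near limit Dn = s·(H − f)/(H + s − 2f) = 421000 × (3192928.0 − 678) / (3192928.0 + 421000 − 2 × 678) = 421000 × 3192250.0 / 3612572.0 ≈ 372017 mm ≈ 372 m.

372 m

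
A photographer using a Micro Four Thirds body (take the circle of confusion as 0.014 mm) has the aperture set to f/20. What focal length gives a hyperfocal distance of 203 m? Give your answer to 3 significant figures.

From H = f²/(N·c) + f, with f ≪ H: f ≈ √(H·N·c) = √(203000 × 20 × 0.014) = √56840 ≈ 238.4 mm.
The +f correction barely moves this — solving exactly, f² + N·c·f − N·c·H = 0 ⇒ f = (−N·c + √((N·c)² + 4·N·c·H))/2 = (−0.28 + √227360)/2 ≈ 238.27 mm, so f ≈ 238 mm.

238 mm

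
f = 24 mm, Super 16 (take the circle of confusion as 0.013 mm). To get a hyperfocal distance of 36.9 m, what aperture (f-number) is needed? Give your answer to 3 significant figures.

Rearrange H = f²/(N·c) + f for N: N = f² / ((H − f)·c).
N = 24² / ((36900 − 24) × 0.013) = 576 / 479.4 ≈ 1.20.

f/1.20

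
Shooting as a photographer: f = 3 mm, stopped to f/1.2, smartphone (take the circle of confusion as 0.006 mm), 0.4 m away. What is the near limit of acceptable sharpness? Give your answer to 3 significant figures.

304 mm

Hyperfocal distance H = f²/(N·c) + f = 3²/(1.2 × 0.006) + 3 = 9/0.0072 + 3 ≈ 1253.0 mm ≈ 1.253 m.
Near limit Dn = s·(H − f)/(H + s − 2f) = 400 × (1253.0 − 3) / (1253.0 + 400 − 2 × 3) = 400 × 1250.0 / 1647.0 ≈ 303.58 mm.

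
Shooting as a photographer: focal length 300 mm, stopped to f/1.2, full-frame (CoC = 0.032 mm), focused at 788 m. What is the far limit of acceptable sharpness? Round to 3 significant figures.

Hyperfocal distance H = f²/(N·c) + f = 300²/(1.2 × 0.032) + 300 = 90000/0.0384 + 300 ≈ 2344050.0 mm ≈ 2344 m.
Far limit Df = s·(H − f)/(H − s) = 788000 × (2344050.0 − 300) / (2344050.0 − 788000) = 788000 × 2343750.0 / 1556050.0 ≈ 1186900 mm ≈ 1190 m.

1190 m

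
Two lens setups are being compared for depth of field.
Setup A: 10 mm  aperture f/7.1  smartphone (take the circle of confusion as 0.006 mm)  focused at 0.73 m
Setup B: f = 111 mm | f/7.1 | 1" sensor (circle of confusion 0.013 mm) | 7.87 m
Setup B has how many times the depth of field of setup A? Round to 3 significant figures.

1.86

Setup A: H = 10²/(7.1×0.006) + 10 ≈ 2357.4 mm; DoF = Df − Dn = 1052.97 − 558.65 ≈ 494.32 mm.
Setup B: H = 111²/(7.1×0.013) + 111 ≈ 133599.6 mm; DoF = Df − Dn = 8355.67 − 7437.69 ≈ 917.98 mm.
Ratio = 917.98 / 494.32 ≈ 1.86.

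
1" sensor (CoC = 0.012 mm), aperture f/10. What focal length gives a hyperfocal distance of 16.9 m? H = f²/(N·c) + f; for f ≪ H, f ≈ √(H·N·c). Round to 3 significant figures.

From H = f²/(N·c) + f, with f ≪ H: f ≈ √(H·N·c) = √(16900 × 10 × 0.012) = √2028.0 ≈ 45.03 mm.
The +f correction barely moves this — solving exactly, f² + N·c·f − N·c·H = 0 ⇒ f = (−N·c + √((N·c)² + 4·N·c·H))/2 = (−0.12 + √8112.0)/2 ≈ 44.973 mm, so f ≈ 45.0 mm.

45.0 mm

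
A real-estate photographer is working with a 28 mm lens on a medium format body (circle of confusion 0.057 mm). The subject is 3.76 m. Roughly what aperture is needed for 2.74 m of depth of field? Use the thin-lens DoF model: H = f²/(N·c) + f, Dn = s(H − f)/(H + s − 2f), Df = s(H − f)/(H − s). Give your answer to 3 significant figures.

Write h = H − f = f²/(N·c). The thin-lens limits are Dn = s·h/(h + (s−f)) and Df = s·h/(h − (s−f)), so DoF = Df − Dn = 2·s·(s−f)·h / (h² − (s−f)²).
That is a quadratic in h: DoF·h² − 2·s·(s−f)·h − DoF·(s−f)² = 0 ⇒ h = (s−f)·(s + √(s² + DoF²)) / DoF = 3732 × (3760 + √(3760² + 2740²)) / 2740 = 3732 × (3760 + 4652.44) / 2740 ≈ 11458 mm.
Then N = f²/(c·h) = 28² / (0.057 × 11458) = 784 / 653.11 ≈ 1.20.

f/1.20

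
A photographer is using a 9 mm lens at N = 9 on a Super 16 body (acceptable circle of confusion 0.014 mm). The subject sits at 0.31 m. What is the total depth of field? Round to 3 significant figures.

Hyperfocal distance H = f²/(N·c) + f = 9²/(9 × 0.014) + 9 = 81/0.126 + 9 ≈ 651.9 mm ≈ 0.652 m.
Near limit Dn = s·(H − f)/(H + s − 2f) = 310 × (651.9 − 9) / (651.9 + 310 − 2 × 9) = 310 × 642.9 / 943.9 ≈ 211.14 mm.
Far limit Df = s·(H − f)/(H − s) = 310 × (651.9 − 9) / (651.9 − 310) = 310 × 642.9 / 341.9 ≈ 582.95 mm.
Depth of field = Df − Dn = 582.95 − 211.14 ≈ 371.81 mm.

372 mm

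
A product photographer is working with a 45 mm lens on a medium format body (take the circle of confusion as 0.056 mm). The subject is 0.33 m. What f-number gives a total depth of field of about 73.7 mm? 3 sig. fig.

Write h = H − f = f²/(N·c). The thin-lens limits are Dn = s·h/(h + (s−f)) and Df = s·h/(h − (s−f)), so DoF = Df − Dn = 2·s·(s−f)·h / (h² − (s−f)²).
That is a quadratic in h: DoF·h² − 2·s·(s−f)·h − DoF·(s−f)² = 0 ⇒ h = (s−f)·(s + √(s² + DoF²)) / DoF = 285 × (330 + √(330² + 73.7²)) / 73.7 = 285 × (330 + 338.130) / 73.7 ≈ 2583.7 mm.
Then N = f²/(c·h) = 45² / (0.056 × 2583.7) = 2025 / 144.69 ≈ 14.

f/14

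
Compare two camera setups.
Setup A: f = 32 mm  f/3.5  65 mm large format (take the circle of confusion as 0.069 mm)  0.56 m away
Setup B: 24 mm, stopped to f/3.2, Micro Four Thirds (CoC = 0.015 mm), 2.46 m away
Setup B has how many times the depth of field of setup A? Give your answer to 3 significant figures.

7.35

Setup A: H = 32²/(3.5×0.069) + 32 ≈ 4272.2 mm; DoF = Df − Dn = 639.65 − 497.99 ≈ 141.66 mm.
Setup B: H = 24²/(3.2×0.015) + 24 ≈ 12024.0 mm; DoF = Df − Dn = 3086.6 − 2044.9 ≈ 1041.7 mm.
Ratio = 1041.7 / 141.66 ≈ 7.35.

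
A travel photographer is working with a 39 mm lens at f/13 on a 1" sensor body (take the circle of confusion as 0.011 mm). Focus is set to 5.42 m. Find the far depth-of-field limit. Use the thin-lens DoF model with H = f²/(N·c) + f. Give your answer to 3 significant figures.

Hyperfocal distance H = f²/(N·c) + f = 39²/(13 × 0.011) + 39 = 1521/0.143 + 39 ≈ 10675.4 mm ≈ 10.68 m.
Far limit Df = s·(H − f)/(H − s) = 5420 × (10675.4 − 39) / (10675.4 − 5420) = 5420 × 10636.4 / 5255.4 ≈ 10970 mm ≈ 11.0 m.

11.0 m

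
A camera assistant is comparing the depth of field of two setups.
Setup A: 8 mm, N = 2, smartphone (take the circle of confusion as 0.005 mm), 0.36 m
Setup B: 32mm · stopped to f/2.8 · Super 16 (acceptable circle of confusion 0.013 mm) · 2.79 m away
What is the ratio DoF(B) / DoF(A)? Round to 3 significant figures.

13.9

Setup A: H = 8²/(2×0.005) + 8 ≈ 6408.0 mm; DoF = Df − Dn = 380.952 − 341.232 ≈ 39.720 mm.
Setup B: H = 32²/(2.8×0.013) + 32 ≈ 28163.9 mm; DoF = Df − Dn = 3093.26 − 2540.90 ≈ 552.36 mm.
Ratio = 552.36 / 39.720 ≈ 13.9.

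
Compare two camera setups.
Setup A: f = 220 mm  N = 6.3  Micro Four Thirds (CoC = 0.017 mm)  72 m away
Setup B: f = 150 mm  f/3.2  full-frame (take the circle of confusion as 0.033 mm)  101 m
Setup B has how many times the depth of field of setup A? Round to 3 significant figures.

Setup A: H = 220²/(6.3×0.017) + 220 ≈ 452134.1 mm; DoF = Df − Dn = 85596 − 62131 ≈ 23465 mm.
Setup B: H = 150²/(3.2×0.033) + 150 ≈ 213218.2 mm; DoF = Df − Dn = 191768 − 68553 ≈ 123215 mm.
Ratio = 123215 / 23465 ≈ 5.25.

5.25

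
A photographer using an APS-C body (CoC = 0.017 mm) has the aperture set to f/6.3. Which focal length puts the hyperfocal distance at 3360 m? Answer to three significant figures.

From H = f²/(N·c) + f, with f ≪ H: f ≈ √(H·N·c) = √(3360000 × 6.3 × 0.017) = √359856 ≈ 599.9 mm.
The +f correction barely moves this — solving exactly, f² + N·c·f − N·c·H = 0 ⇒ f = (−N·c + √((N·c)² + 4·N·c·H))/2 = (−0.1071 + √1439424)/2 ≈ 599.83 mm, so f ≈ 600 mm.

600 mm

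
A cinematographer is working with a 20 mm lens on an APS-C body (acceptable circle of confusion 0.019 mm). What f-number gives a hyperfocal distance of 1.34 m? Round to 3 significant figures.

f/15.9

Rearrange H = f²/(N·c) + f for N: N = f² / ((H − f)·c).
N = 20² / ((1340 − 20) × 0.019) = 400 / 25.08 ≈ 15.9.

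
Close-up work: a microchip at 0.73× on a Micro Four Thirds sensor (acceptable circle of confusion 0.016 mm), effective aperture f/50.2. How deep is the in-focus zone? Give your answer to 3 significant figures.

3.01 mm

At magnification m, DoF ≈ 2·N_eff·c/m² = 2 × 50.2 × 0.016 / 0.73² = 1.606 / 0.5329 ≈ 3.01 mm.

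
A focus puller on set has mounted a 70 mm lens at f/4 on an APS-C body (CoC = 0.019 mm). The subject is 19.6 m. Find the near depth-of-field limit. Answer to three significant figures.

Hyperfocal distance H = f²/(N·c) + f = 70²/(4 × 0.019) + 70 = 4900/0.076 + 70 ≈ 64543.7 mm ≈ 64.54 m.
Near limit Dn = s·(H − f)/(H + s − 2f) = 19600 × (64543.7 − 70) / (64543.7 + 19600 − 2 × 70) = 19600 × 64473.7 / 84003.7 ≈ 15043 mm ≈ 15.0 m.

15.0 m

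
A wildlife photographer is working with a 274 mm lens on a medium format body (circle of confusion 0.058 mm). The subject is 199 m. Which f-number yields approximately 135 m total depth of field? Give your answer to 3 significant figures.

Write h = H − f = f²/(N·c). The thin-lens limits are Dn = s·h/(h + (s−f)) and Df = s·h/(h − (s−f)), so DoF = Df − Dn = 2·s·(s−f)·h / (h² − (s−f)²).
That is a quadratic in h: DoF·h² − 2·s·(s−f)·h − DoF·(s−f)² = 0 ⇒ h = (s−f)·(s + √(s² + DoF²)) / DoF = 198726 × (199000 + √(199000² + 135000²)) / 135000 = 198726 × (199000 + 240470) / 135000 ≈ 646920 mm.
Then N = f²/(c·h) = 274² / (0.058 × 646920) = 75076 / 37521 ≈ 2.00.

f/2.00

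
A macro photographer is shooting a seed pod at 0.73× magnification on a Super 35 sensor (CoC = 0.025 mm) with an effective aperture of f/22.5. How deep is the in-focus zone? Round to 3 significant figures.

2.11 mm

At magnification m, DoF ≈ 2·N_eff·c/m² = 2 × 22.5 × 0.025 / 0.73² = 1.125 / 0.5329 ≈ 2.11 mm.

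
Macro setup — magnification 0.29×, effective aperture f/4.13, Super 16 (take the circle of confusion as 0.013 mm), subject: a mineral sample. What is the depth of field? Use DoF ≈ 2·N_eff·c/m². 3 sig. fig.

At magnification m, DoF ≈ 2·N_eff·c/m² = 2 × 4.13 × 0.013 / 0.29² = 0.1074 / 0.0841 ≈ 1.28 mm.

1.28 mm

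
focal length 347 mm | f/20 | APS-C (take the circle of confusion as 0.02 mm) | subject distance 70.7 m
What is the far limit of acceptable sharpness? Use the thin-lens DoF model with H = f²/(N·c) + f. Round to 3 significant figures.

Hyperfocal distance H = f²/(N·c) + f = 347²/(20 × 0.02) + 347 = 120409/0.4 + 347 ≈ 301369.5 mm ≈ 301.4 m.
Far limit Df = s·(H − f)/(H − s) = 70700 × (301369.5 − 347) / (301369.5 − 70700) = 70700 × 301022.5 / 230669.5 ≈ 92263 mm ≈ 92.3 m.

92.3 m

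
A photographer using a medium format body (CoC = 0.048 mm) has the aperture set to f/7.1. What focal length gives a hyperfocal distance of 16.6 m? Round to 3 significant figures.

From H = f²/(N·c) + f, with f ≪ H: f ≈ √(H·N·c) = √(16600 × 7.1 × 0.048) = √5657.3 ≈ 75.21 mm.
Exact: f² + N·c·f − N·c·H = 0 ⇒ f = (−N·c + √((N·c)² + 4·N·c·H))/2 = (−0.3408 + √22629)/2 ≈ 75.045 mm ≈ 75.0 mm.

75.0 mm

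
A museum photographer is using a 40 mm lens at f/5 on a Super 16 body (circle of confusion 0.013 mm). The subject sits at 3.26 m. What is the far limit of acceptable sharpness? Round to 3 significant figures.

3.75 m

Hyperfocal distance H = f²/(N·c) + f = 40²/(5 × 0.013) + 40 = 1600/0.065 + 40 ≈ 24655.4 mm ≈ 24.66 m.
Far limit Df = s·(H − f)/(H − s) = 3260 × (24655.4 − 40) / (24655.4 − 3260) = 3260 × 24615.4 / 21395.4 ≈ 3750.6 mm ≈ 3.75 m.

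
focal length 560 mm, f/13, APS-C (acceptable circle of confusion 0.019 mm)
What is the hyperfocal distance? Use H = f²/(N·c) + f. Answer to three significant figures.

1270 m

Hyperfocal distance H = f²/(N·c) + f = 560²/(13 × 0.019) + 560 = 313600/0.247 + 560 ≈ 1270195.6 mm ≈ 1270 m.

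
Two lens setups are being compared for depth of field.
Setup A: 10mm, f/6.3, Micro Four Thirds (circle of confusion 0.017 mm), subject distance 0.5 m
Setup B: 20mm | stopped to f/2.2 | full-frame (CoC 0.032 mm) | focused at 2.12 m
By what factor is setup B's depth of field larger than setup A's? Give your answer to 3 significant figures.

2.51

Setup A: H = 10²/(6.3×0.017) + 10 ≈ 943.7 mm; DoF = Df − Dn = 1052.17 − 327.91 ≈ 724.26 mm.
Setup B: H = 20²/(2.2×0.032) + 20 ≈ 5701.8 mm; DoF = Df − Dn = 3362.9 − 1547.9 ≈ 1815.0 mm.
Ratio = 1815.0 / 724.26 ≈ 2.51.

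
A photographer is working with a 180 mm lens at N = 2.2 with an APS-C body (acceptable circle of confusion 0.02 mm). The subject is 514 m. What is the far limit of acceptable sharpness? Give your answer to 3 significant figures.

1700 m

Hyperfocal distance H = f²/(N·c) + f = 180²/(2.2 × 0.02) + 180 = 32400/0.044 + 180 ≈ 736543.6 mm ≈ 736.5 m.
Far limit Df = s·(H − f)/(H − s) = 514000 × (736543.6 − 180) / (736543.6 − 514000) = 514000 × 736363.6 / 222543.6 ≈ 1700749 mm ≈ 1700 m.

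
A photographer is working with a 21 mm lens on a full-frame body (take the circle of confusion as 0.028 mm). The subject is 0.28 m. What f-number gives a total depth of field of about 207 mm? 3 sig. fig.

f/20

Write h = H − f = f²/(N·c). The thin-lens limits are Dn = s·h/(h + (s−f)) and Df = s·h/(h − (s−f)), so DoF = Df − Dn = 2·s·(s−f)·h / (h² − (s−f)²).
That is a quadratic in h: DoF·h² − 2·s·(s−f)·h − DoF·(s−f)² = 0 ⇒ h = (s−f)·(s + √(s² + DoF²)) / DoF = 259 × (280 + √(280² + 207²)) / 207 = 259 × (280 + 348.208) / 207 ≈ 786.02 mm.
Then N = f²/(c·h) = 21² / (0.028 × 786.02) = 441 / 22.009 ≈ 20.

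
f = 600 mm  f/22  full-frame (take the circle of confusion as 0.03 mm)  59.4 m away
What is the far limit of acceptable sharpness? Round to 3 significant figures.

66.6 m

Hyperfocal distance H = f²/(N·c) + f = 600²/(22 × 0.03) + 600 = 360000/0.66 + 600 ≈ 546054.5 mm ≈ 546.1 m.
Far limit Df = s·(H − f)/(H − s) = 59400 × (546054.5 − 600) / (546054.5 − 59400) = 59400 × 545454.5 / 486654.5 ≈ 66577 mm ≈ 66.6 m.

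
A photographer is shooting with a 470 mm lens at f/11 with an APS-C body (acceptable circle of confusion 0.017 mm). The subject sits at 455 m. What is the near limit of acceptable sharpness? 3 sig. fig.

329 m

Hyperfocal distance H = f²/(N·c) + f = 470²/(11 × 0.017) + 470 = 220900/0.187 + 470 ≈ 1181753.4 mm ≈ 1182 m.
Near limit Dn = s·(H − f)/(H + s − 2f) = 455000 × (1181753.4 − 470) / (1181753.4 + 455000 − 2 × 470) = 455000 × 1181283.4 / 1635813.4 ≈ 328573 mm ≈ 329 m.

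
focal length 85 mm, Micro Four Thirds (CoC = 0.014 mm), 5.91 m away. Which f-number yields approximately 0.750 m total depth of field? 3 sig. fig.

f/5.60

Write h = H − f = f²/(N·c). The thin-lens limits are Dn = s·h/(h + (s−f)) and Df = s·h/(h − (s−f)), so DoF = Df − Dn = 2·s·(s−f)·h / (h² − (s−f)²).
That is a quadratic in h: DoF·h² − 2·s·(s−f)·h − DoF·(s−f)² = 0 ⇒ h = (s−f)·(s + √(s² + DoF²)) / DoF = 5825 × (5910 + √(5910² + 750²)) / 750 = 5825 × (5910 + 5957.40) / 750 ≈ 92170 mm.
Then N = f²/(c·h) = 85² / (0.014 × 92170) = 7225 / 1290.4 ≈ 5.60.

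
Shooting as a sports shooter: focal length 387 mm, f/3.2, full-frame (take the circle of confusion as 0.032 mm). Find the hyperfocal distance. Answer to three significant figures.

1460 m

Hyperfocal distance H = f²/(N·c) + f = 387²/(3.2 × 0.032) + 387 = 149769/0.1024 + 387 ≈ 1462974.9 mm ≈ 1460 m.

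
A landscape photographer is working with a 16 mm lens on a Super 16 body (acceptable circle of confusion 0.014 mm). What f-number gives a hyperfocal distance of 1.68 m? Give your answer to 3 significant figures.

f/11

Rearrange H = f²/(N·c) + f for N: N = f² / ((H − f)·c).
N = 16² / ((1680 − 16) × 0.014) = 256 / 23.30 ≈ 11.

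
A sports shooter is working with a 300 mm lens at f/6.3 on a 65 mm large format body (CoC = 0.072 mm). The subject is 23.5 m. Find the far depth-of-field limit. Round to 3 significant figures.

Hyperfocal distance H = f²/(N·c) + f = 300²/(6.3 × 0.072) + 300 = 90000/0.4536 + 300 ≈ 198712.7 mm ≈ 198.7 m.
Far limit Df = s·(H − f)/(H − s) = 23500 × (198712.7 − 300) / (198712.7 − 23500) = 23500 × 198412.7 / 175212.7 ≈ 26612 mm ≈ 26.6 m.

26.6 m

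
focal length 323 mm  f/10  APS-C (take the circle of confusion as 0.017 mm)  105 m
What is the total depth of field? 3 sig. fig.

36.9 m

Hyperfocal distance H = f²/(N·c) + f = 323²/(10 × 0.017) + 323 = 104329/0.17 + 323 ≈ 614023.0 mm ≈ 614.0 m.
Near limit Dn = s·(H − f)/(H + s − 2f) = 105000 × (614023.0 − 323) / (614023.0 + 105000 − 2 × 323) = 105000 × 613700.0 / 718377.0 ≈ 89700 mm.
Far limit Df = s·(H − f)/(H − s) = 105000 × (614023.0 − 323) / (614023.0 − 105000) = 105000 × 613700.0 / 509023.0 ≈ 126593 mm.
Depth of field = Df − Dn = 126593 − 89700 ≈ 36893 mm ≈ 36.9 m.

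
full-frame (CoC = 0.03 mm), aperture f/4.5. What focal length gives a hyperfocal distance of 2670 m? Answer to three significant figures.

600 mm

From H = f²/(N·c) + f, with f ≪ H: f ≈ √(H·N·c) = √(2670000 × 4.5 × 0.03) = √360450 ≈ 600.4 mm.
The +f correction barely moves this — solving exactly, f² + N·c·f − N·c·H = 0 ⇒ f = (−N·c + √((N·c)² + 4·N·c·H))/2 = (−0.135 + √1441800)/2 ≈ 600.31 mm, so f ≈ 600 mm.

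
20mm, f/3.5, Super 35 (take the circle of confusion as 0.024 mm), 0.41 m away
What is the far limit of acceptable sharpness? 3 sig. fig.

Hyperfocal distance H = f²/(N·c) + f = 20²/(3.5 × 0.024) + 20 = 400/0.084 + 20 ≈ 4781.9 mm ≈ 4.782 m.
Far limit Df = s·(H − f)/(H − s) = 410 × (4781.9 − 20) / (4781.9 − 410) = 410 × 4761.9 / 4371.9 ≈ 446.57 mm.

447 mm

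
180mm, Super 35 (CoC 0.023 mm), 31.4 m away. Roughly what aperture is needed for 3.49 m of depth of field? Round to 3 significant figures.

f/2.50

Write h = H − f = f²/(N·c). The thin-lens limits are Dn = s·h/(h + (s−f)) and Df = s·h/(h − (s−f)), so DoF = Df − Dn = 2·s·(s−f)·h / (h² − (s−f)²).
That is a quadratic in h: DoF·h² − 2·s·(s−f)·h − DoF·(s−f)² = 0 ⇒ h = (s−f)·(s + √(s² + DoF²)) / DoF = 31220 × (31400 + √(31400² + 3490²)) / 3490 = 31220 × (31400 + 31593.4) / 3490 ≈ 563511 mm.
Then N = f²/(c·h) = 180² / (0.023 × 563511) = 32400 / 12961 ≈ 2.50.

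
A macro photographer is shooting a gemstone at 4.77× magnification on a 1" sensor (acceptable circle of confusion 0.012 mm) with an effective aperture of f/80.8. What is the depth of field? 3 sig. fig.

At magnification m, DoF ≈ 2·N_eff·c/m² = 2 × 80.8 × 0.012 / 4.77² = 1.939 / 22.75 ≈ 0.0852 mm.

0.0852 mm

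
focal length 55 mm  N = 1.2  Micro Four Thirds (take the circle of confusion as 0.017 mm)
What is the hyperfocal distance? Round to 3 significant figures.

Hyperfocal distance H = f²/(N·c) + f = 55²/(1.2 × 0.017) + 55 = 3025/0.0204 + 55 ≈ 148339.3 mm ≈ 148 m.

148 m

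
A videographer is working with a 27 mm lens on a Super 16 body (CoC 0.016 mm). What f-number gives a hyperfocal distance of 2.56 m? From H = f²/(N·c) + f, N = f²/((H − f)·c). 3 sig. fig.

Rearrange H = f²/(N·c) + f for N: N = f² / ((H − f)·c).
N = 27² / ((2560 − 27) × 0.016) = 729 / 40.53 ≈ 18.

f/18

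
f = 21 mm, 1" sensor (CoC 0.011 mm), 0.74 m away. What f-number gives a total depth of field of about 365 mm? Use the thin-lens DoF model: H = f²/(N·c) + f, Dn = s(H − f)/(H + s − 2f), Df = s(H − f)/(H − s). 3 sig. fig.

Write h = H − f = f²/(N·c). The thin-lens limits are Dn = s·h/(h + (s−f)) and Df = s·h/(h − (s−f)), so DoF = Df − Dn = 2·s·(s−f)·h / (h² − (s−f)²).
That is a quadratic in h: DoF·h² − 2·s·(s−f)·h − DoF·(s−f)² = 0 ⇒ h = (s−f)·(s + √(s² + DoF²)) / DoF = 719 × (740 + √(740² + 365²)) / 365 = 719 × (740 + 825.121) / 365 ≈ 3083.1 mm.
Then N = f²/(c·h) = 21² / (0.011 × 3083.1) = 441 / 33.914 ≈ 13.

f/13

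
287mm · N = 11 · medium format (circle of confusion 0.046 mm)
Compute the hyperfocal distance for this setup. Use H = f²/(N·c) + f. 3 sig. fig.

Hyperfocal distance H = f²/(N·c) + f = 287²/(11 × 0.046) + 287 = 82369/0.506 + 287 ≈ 163071.6 mm ≈ 163 m.

163 m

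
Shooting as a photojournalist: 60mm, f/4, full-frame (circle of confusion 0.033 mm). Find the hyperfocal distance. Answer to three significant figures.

27.3 m

Hyperfocal distance H = f²/(N·c) + f = 60²/(4 × 0.033) + 60 = 3600/0.132 + 60 ≈ 27332.7 mm ≈ 27.3 m.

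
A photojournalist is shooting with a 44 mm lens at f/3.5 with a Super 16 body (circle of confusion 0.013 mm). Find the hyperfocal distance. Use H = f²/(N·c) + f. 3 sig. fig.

42.6 m

Hyperfocal distance H = f²/(N·c) + f = 44²/(3.5 × 0.013) + 44 = 1936/0.0455 + 44 ≈ 42593.5 mm ≈ 42.6 m.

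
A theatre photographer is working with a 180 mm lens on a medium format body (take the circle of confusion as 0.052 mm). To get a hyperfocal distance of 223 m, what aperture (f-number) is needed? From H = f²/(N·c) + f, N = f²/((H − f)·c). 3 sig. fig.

f/2.80

Rearrange H = f²/(N·c) + f for N: N = f² / ((H − f)·c).
N = 180² / ((223000 − 180) × 0.052) = 32400 / 11587 ≈ 2.80.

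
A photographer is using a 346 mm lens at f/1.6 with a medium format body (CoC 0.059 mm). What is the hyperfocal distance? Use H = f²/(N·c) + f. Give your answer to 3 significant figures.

1270 m

Hyperfocal distance H = f²/(N·c) + f = 346²/(1.6 × 0.059) + 346 = 119716/0.0944 + 346 ≈ 1268524.0 mm ≈ 1270 m.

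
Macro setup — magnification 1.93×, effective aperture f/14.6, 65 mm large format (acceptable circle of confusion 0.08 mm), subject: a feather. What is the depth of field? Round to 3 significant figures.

0.627 mm

At magnification m, DoF ≈ 2·N_eff·c/m² = 2 × 14.6 × 0.08 / 1.93² = 2.336 / 3.725 ≈ 0.627 mm.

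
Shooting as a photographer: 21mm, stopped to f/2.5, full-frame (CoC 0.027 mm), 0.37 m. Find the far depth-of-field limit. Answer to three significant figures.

Hyperfocal distance H = f²/(N·c) + f = 21²/(2.5 × 0.027) + 21 = 441/0.0675 + 21 ≈ 6554.3 mm ≈ 6.554 m.
Far limit Df = s·(H − f)/(H − s) = 370 × (6554.3 − 21) / (6554.3 − 370) = 370 × 6533.3 / 6184.3 ≈ 390.88 mm.

391 mm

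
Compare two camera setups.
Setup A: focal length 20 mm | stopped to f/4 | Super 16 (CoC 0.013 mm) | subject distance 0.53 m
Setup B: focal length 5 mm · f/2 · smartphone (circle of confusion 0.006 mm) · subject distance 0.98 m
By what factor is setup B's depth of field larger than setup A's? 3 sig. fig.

16.6

Setup A: H = 20²/(4×0.013) + 20 ≈ 7712.3 mm; DoF = Df − Dn = 567.634 − 497.046 ≈ 70.588 mm.
Setup B: H = 5²/(2×0.006) + 5 ≈ 2088.3 mm; DoF = Df − Dn = 1842.1 − 667.6 ≈ 1174.5 mm.
Ratio = 1174.5 / 70.588 ≈ 16.6.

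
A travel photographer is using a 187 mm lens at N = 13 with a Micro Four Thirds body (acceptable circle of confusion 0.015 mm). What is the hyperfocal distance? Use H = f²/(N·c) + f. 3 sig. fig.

Hyperfocal distance H = f²/(N·c) + f = 187²/(13 × 0.015) + 187 = 34969/0.195 + 187 ≈ 179515.2 mm ≈ 180 m.

180 m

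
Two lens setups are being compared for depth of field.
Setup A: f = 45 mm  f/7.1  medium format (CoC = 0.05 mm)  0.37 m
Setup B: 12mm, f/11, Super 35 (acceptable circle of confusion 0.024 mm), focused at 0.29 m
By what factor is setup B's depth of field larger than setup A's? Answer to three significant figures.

9.44

Setup A: H = 45²/(7.1×0.05) + 45 ≈ 5749.2 mm; DoF = Df − Dn = 392.355 − 350.055 ≈ 42.300 mm.
Setup B: H = 12²/(11×0.024) + 12 ≈ 557.5 mm; DoF = Df − Dn = 591.43 − 192.10 ≈ 399.33 mm.
Ratio = 399.33 / 42.300 ≈ 9.44.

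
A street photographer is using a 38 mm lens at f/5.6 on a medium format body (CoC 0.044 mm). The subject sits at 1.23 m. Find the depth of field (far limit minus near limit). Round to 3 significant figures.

Hyperfocal distance H = f²/(N·c) + f = 38²/(5.6 × 0.044) + 38 = 1444/0.2464 + 38 ≈ 5898.4 mm ≈ 5.898 m.
Near limit Dn = s·(H − f)/(H + s − 2f) = 1230 × (5898.4 − 38) / (5898.4 + 1230 − 2 × 38) = 1230 × 5860.4 / 7052.4 ≈ 1022.10 mm.
Far limit Df = s·(H − f)/(H − s) = 1230 × (5898.4 − 38) / (5898.4 − 1230) = 1230 × 5860.4 / 4668.4 ≈ 1544.06 mm.
Depth of field = Df − Dn = 1544.06 − 1022.10 ≈ 521.96 mm ≈ 0.522 m.

0.522 m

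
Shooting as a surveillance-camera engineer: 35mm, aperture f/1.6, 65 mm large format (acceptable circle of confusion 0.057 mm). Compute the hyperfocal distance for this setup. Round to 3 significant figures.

Hyperfocal distance H = f²/(N·c) + f = 35²/(1.6 × 0.057) + 35 = 1225/0.0912 + 35 ≈ 13467.0 mm ≈ 13.5 m.

13.5 m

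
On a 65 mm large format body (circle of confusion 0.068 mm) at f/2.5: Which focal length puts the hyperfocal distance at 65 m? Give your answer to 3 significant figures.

From H = f²/(N·c) + f, with f ≪ H: f ≈ √(H·N·c) = √(65000 × 2.5 × 0.068) = √11050 ≈ 105.1 mm.
The +f correction barely moves this — solving exactly, f² + N·c·f − N·c·H = 0 ⇒ f = (−N·c + √((N·c)² + 4·N·c·H))/2 = (−0.17 + √44200)/2 ≈ 105.03 mm, so f ≈ 105 mm.

105 mm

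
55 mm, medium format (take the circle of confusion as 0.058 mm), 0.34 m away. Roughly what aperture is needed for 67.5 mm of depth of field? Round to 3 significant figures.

f/18

Write h = H − f = f²/(N·c). The thin-lens limits are Dn = s·h/(h + (s−f)) and Df = s·h/(h − (s−f)), so DoF = Df − Dn = 2·s·(s−f)·h / (h² − (s−f)²).
That is a quadratic in h: DoF·h² − 2·s·(s−f)·h − DoF·(s−f)² = 0 ⇒ h = (s−f)·(s + √(s² + DoF²)) / DoF = 285 × (340 + √(340² + 67.5²)) / 67.5 = 285 × (340 + 346.636) / 67.5 ≈ 2899.1 mm.
Then N = f²/(c·h) = 55² / (0.058 × 2899.1) = 3025 / 168.15 ≈ 18.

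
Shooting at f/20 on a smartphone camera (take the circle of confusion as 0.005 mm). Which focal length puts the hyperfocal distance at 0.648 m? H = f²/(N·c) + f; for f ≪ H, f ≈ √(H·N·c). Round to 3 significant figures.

From H = f²/(N·c) + f, with f ≪ H: f ≈ √(H·N·c) = √(648 × 20 × 0.005) = √64.800 ≈ 8.050 mm.
Exact: f² + N·c·f − N·c·H = 0 ⇒ f = (−N·c + √((N·c)² + 4·N·c·H))/2 = (−0.1 + √259.21)/2 ≈ 8.0000 mm ≈ 8.00 mm.

8.00 mm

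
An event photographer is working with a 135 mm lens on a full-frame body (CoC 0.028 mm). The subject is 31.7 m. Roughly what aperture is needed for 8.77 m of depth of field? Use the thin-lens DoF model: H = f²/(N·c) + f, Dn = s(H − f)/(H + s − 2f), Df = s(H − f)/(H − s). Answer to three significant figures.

f/2.80

Write h = H − f = f²/(N·c). The thin-lens limits are Dn = s·h/(h + (s−f)) and Df = s·h/(h − (s−f)), so DoF = Df − Dn = 2·s·(s−f)·h / (h² − (s−f)²).
That is a quadratic in h: DoF·h² − 2·s·(s−f)·h − DoF·(s−f)² = 0 ⇒ h = (s−f)·(s + √(s² + DoF²)) / DoF = 31565 × (31700 + √(31700² + 8770²)) / 8770 = 31565 × (31700 + 32890.8) / 8770 ≈ 232475 mm.
Then N = f²/(c·h) = 135² / (0.028 × 232475) = 18225 / 6509.3 ≈ 2.80.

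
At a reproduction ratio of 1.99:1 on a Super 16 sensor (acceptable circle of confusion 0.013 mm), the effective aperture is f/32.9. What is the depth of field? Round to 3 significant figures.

0.216 mm

At magnification m, DoF ≈ 2·N_eff·c/m² = 2 × 32.9 × 0.013 / 1.99² = 0.8554 / 3.96 ≈ 0.216 mm.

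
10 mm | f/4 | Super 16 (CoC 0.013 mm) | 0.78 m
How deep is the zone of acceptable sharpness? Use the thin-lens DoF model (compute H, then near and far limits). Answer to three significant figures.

0.744 m

Hyperfocal distance H = f²/(N·c) + f = 10²/(4 × 0.013) + 10 = 100/0.052 + 10 ≈ 1933.1 mm ≈ 1.933 m.
Near limit Dn = s·(H − f)/(H + s − 2f) = 780 × (1933.1 − 10) / (1933.1 + 780 − 2 × 10) = 780 × 1923.1 / 2693.1 ≈ 556.98 mm.
Far limit Df = s·(H − f)/(H − s) = 780 × (1933.1 − 10) / (1933.1 − 780) = 780 × 1923.1 / 1153.1 ≈ 1300.87 mm.
Depth of field = Df − Dn = 1300.87 − 556.98 ≈ 743.89 mm ≈ 0.744 m.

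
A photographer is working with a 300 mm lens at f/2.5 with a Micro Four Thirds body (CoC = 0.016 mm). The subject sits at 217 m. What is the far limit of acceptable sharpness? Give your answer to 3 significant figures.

240 m

Hyperfocal distance H = f²/(N·c) + f = 300²/(2.5 × 0.016) + 300 = 90000/0.04 + 300 ≈ 2250300.0 mm ≈ 2250 m.
Far limit Df = s·(H − f)/(H − s) = 217000 × (2250300.0 − 300) / (2250300.0 − 217000) = 217000 × 2250000.0 / 2033300.0 ≈ 240127 mm ≈ 240 m.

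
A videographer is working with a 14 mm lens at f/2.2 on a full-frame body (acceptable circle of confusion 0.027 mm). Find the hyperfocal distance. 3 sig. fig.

3.31 m

Hyperfocal distance H = f²/(N·c) + f = 14²/(2.2 × 0.027) + 14 = 196/0.0594 + 14 ≈ 3313.7 mm ≈ 3.31 m.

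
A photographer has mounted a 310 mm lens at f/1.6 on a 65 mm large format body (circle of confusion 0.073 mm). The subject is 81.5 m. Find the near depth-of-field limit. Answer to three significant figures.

Hyperfocal distance H = f²/(N·c) + f = 310²/(1.6 × 0.073) + 310 = 96100/0.1168 + 310 ≈ 823084.0 mm ≈ 823.1 m.
Near limit Dn = s·(H − f)/(H + s − 2f) = 81500 × (823084.0 − 310) / (823084.0 + 81500 − 2 × 310) = 81500 × 822774.0 / 903964.0 ≈ 74180 mm ≈ 74.2 m.

74.2 m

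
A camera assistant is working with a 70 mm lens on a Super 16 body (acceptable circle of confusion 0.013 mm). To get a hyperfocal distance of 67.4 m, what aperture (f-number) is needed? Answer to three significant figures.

Rearrange H = f²/(N·c) + f for N: N = f² / ((H − f)·c).
N = 70² / ((67400 − 70) × 0.013) = 4900 / 875.3 ≈ 5.60.

f/5.60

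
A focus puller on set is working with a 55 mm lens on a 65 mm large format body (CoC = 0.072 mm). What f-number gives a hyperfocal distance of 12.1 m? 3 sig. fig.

Rearrange H = f²/(N·c) + f for N: N = f² / ((H − f)·c).
N = 55² / ((12100 − 55) × 0.072) = 3025 / 867.2 ≈ 3.49.

f/3.49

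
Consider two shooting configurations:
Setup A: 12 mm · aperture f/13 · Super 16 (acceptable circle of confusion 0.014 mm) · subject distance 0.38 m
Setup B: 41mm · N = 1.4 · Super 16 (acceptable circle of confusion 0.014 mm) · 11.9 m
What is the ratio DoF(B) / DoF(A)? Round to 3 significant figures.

Setup A: H = 12²/(13×0.014) + 12 ≈ 803.2 mm; DoF = Df − Dn = 710.43 − 259.37 ≈ 451.06 mm.
Setup B: H = 41²/(1.4×0.014) + 41 ≈ 85806.3 mm; DoF = Df − Dn = 13809.5 − 10454.4 ≈ 3355.1 mm.
Ratio = 3355.1 / 451.06 ≈ 7.44.

7.44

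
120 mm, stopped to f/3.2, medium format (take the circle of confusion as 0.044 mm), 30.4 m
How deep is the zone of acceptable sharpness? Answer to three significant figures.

Hyperfocal distance H = f²/(N·c) + f = 120²/(3.2 × 0.044) + 120 = 14400/0.1408 + 120 ≈ 102392.7 mm ≈ 102.4 m.
Near limit Dn = s·(H − f)/(H + s − 2f) = 30400 × (102392.7 − 120) / (102392.7 + 30400 − 2 × 120) = 30400 × 102272.7 / 132552.7 ≈ 23456 mm.
Far limit Df = s·(H − f)/(H − s) = 30400 × (102392.7 − 120) / (102392.7 − 30400) = 30400 × 102272.7 / 71992.7 ≈ 43186 mm.
Depth of field = Df − Dn = 43186 − 23456 ≈ 19730 mm ≈ 19.7 m.

19.7 m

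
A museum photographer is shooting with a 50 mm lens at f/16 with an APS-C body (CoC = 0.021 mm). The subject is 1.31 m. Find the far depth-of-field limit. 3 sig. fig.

1.58 m

Hyperfocal distance H = f²/(N·c) + f = 50²/(16 × 0.021) + 50 = 2500/0.336 + 50 ≈ 7490.5 mm ≈ 7.490 m.
Far limit Df = s·(H − f)/(H − s) = 1310 × (7490.5 − 50) / (7490.5 − 1310) = 1310 × 7440.5 / 6180.5 ≈ 1577.1 mm ≈ 1.58 m.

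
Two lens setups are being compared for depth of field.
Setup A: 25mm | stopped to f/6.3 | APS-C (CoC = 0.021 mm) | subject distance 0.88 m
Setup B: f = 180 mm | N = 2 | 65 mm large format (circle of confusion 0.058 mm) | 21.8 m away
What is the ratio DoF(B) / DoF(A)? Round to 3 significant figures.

10.3

Setup A: H = 25²/(6.3×0.021) + 25 ≈ 4749.1 mm; DoF = Df − Dn = 1074.46 − 745.14 ≈ 329.32 mm.
Setup B: H = 180²/(2×0.058) + 180 ≈ 279490.3 mm; DoF = Df − Dn = 23629.0 − 20233.8 ≈ 3395.2 mm.
Ratio = 3395.2 / 329.32 ≈ 10.3.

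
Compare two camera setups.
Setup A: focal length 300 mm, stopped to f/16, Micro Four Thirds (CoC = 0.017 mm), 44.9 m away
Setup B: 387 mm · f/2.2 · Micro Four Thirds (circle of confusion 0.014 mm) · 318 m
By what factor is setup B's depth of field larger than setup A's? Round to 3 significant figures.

3.38

Setup A: H = 300²/(16×0.017) + 300 ≈ 331182.4 mm; DoF = Df − Dn = 51895 − 39567 ≈ 12328 mm.
Setup B: H = 387²/(2.2×0.014) + 387 ≈ 4863016.9 mm; DoF = Df − Dn = 340222 − 298503 ≈ 41719 mm.
Ratio = 41719 / 12328 ≈ 3.38.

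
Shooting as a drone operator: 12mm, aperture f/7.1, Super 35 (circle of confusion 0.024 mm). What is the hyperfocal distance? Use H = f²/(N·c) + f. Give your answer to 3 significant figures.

Hyperfocal distance H = f²/(N·c) + f = 12²/(7.1 × 0.024) + 12 = 144/0.1704 + 12 ≈ 857.1 mm ≈ 0.857 m.

0.857 m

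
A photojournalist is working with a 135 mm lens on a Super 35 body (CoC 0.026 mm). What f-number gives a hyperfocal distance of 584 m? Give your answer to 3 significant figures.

Rearrange H = f²/(N·c) + f for N: N = f² / ((H − f)·c).
N = 135² / ((584000 − 135) × 0.026) = 18225 / 15180 ≈ 1.20.

f/1.20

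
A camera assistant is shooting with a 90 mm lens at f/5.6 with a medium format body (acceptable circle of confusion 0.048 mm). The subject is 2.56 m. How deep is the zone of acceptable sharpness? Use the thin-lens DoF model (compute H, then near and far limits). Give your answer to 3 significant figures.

Hyperfocal distance H = f²/(N·c) + f = 90²/(5.6 × 0.048) + 90 = 8100/0.2688 + 90 ≈ 30223.9 mm ≈ 30.22 m.
Near limit Dn = s·(H − f)/(H + s − 2f) = 2560 × (30223.9 − 90) / (30223.9 + 2560 − 2 × 90) = 2560 × 30133.9 / 32603.9 ≈ 2366.06 mm.
Far limit Df = s·(H − f)/(H − s) = 2560 × (30223.9 − 90) / (30223.9 − 2560) = 2560 × 30133.9 / 27663.9 ≈ 2788.57 mm.
Depth of field = Df − Dn = 2788.57 − 2366.06 ≈ 422.51 mm.

423 mm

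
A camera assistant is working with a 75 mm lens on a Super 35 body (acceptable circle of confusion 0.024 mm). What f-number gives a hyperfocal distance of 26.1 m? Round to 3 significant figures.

f/9.01

Rearrange H = f²/(N·c) + f for N: N = f² / ((H − f)·c).
N = 75² / ((26100 − 75) × 0.024) = 5625 / 624.6 ≈ 9.01.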